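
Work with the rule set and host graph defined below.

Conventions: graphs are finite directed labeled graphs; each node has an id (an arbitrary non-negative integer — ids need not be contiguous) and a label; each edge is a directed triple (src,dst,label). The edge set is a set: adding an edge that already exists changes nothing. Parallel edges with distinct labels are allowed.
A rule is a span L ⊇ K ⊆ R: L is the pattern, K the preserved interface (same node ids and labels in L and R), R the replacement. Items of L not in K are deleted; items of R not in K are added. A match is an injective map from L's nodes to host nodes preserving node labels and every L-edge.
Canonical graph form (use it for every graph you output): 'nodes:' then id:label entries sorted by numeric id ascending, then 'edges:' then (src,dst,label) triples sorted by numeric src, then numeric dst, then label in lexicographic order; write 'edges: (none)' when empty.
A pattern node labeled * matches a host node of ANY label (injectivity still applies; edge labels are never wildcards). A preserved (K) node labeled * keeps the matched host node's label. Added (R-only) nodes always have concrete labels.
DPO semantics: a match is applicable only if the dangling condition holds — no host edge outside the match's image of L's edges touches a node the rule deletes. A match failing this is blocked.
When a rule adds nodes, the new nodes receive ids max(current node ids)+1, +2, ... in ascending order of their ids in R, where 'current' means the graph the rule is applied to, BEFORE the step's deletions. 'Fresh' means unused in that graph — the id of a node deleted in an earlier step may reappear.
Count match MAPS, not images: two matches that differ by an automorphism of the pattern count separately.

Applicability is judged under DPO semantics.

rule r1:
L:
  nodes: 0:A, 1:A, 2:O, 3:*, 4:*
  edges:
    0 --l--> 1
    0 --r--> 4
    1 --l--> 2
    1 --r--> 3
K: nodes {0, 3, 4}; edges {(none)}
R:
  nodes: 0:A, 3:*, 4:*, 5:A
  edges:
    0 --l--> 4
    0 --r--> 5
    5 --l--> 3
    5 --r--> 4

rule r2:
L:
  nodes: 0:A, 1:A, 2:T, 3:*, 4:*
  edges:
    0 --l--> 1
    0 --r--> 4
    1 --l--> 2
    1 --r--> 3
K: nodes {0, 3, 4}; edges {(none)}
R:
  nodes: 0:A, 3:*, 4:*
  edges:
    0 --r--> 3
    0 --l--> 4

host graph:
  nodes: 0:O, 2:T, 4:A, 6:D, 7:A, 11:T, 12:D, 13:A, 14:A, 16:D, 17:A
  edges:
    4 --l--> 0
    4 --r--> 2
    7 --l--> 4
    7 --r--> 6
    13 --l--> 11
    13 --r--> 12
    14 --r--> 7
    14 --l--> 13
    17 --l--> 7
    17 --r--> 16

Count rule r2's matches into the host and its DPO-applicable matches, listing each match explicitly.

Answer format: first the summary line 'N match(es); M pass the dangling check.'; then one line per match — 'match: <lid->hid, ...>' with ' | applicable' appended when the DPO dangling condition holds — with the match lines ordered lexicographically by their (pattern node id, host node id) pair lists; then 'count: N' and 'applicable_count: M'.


1 match(es); 1 pass the dangling check.
match: 0->14, 1->13, 2->11, 3->12, 4->7 | applicable
count: 1
applicable_count: 1


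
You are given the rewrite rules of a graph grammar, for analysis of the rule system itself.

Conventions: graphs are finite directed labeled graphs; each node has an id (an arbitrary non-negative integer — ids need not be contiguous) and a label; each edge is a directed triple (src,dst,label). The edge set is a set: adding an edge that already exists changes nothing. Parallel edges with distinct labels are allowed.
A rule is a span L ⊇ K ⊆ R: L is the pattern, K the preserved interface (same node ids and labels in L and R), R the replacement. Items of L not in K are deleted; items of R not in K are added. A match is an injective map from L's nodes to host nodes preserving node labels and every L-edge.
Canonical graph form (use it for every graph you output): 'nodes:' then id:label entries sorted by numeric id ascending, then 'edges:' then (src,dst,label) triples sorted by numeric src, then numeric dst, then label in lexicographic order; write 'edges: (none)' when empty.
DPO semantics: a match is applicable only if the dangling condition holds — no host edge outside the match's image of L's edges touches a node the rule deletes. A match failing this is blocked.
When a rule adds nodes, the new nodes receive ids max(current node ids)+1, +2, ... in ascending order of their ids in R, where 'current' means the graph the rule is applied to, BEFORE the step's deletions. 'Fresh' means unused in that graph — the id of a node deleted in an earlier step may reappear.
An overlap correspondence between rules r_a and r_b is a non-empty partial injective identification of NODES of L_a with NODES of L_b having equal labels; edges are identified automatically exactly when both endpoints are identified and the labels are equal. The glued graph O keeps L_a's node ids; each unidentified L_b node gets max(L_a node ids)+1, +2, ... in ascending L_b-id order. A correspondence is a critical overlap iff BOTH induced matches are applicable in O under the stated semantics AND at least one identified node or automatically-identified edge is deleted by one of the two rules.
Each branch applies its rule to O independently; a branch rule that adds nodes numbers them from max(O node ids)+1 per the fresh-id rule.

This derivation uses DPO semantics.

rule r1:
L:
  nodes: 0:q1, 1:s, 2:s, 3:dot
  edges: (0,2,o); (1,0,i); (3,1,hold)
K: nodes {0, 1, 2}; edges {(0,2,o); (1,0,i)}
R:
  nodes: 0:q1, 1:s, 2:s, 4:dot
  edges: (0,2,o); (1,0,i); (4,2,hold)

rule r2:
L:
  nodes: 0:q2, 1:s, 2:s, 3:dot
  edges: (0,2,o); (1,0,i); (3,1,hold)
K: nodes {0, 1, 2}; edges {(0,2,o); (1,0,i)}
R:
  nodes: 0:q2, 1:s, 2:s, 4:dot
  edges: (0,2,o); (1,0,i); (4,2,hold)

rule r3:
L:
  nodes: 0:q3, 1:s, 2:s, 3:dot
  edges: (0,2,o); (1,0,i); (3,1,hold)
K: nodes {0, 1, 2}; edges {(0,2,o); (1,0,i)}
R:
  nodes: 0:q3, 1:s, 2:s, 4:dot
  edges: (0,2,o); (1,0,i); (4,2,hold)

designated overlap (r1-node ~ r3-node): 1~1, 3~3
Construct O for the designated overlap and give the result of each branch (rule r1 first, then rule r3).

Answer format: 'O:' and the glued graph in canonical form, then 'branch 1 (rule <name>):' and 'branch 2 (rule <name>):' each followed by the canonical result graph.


O:
nodes: 0:q1, 1:s, 2:s, 3:dot, 4:q3, 5:s
edges: (0,2,o); (1,0,i); (1,4,i); (3,1,hold); (4,5,o)
branch 1 (rule r1):
nodes: 0:q1, 1:s, 2:s, 4:q3, 5:s, 6:dot
edges: (0,2,o); (1,0,i); (1,4,i); (4,5,o); (6,2,hold)
branch 2 (rule r3):
nodes: 0:q1, 1:s, 2:s, 4:q3, 5:s, 6:dot
edges: (0,2,o); (1,0,i); (1,4,i); (4,5,o); (6,5,hold)


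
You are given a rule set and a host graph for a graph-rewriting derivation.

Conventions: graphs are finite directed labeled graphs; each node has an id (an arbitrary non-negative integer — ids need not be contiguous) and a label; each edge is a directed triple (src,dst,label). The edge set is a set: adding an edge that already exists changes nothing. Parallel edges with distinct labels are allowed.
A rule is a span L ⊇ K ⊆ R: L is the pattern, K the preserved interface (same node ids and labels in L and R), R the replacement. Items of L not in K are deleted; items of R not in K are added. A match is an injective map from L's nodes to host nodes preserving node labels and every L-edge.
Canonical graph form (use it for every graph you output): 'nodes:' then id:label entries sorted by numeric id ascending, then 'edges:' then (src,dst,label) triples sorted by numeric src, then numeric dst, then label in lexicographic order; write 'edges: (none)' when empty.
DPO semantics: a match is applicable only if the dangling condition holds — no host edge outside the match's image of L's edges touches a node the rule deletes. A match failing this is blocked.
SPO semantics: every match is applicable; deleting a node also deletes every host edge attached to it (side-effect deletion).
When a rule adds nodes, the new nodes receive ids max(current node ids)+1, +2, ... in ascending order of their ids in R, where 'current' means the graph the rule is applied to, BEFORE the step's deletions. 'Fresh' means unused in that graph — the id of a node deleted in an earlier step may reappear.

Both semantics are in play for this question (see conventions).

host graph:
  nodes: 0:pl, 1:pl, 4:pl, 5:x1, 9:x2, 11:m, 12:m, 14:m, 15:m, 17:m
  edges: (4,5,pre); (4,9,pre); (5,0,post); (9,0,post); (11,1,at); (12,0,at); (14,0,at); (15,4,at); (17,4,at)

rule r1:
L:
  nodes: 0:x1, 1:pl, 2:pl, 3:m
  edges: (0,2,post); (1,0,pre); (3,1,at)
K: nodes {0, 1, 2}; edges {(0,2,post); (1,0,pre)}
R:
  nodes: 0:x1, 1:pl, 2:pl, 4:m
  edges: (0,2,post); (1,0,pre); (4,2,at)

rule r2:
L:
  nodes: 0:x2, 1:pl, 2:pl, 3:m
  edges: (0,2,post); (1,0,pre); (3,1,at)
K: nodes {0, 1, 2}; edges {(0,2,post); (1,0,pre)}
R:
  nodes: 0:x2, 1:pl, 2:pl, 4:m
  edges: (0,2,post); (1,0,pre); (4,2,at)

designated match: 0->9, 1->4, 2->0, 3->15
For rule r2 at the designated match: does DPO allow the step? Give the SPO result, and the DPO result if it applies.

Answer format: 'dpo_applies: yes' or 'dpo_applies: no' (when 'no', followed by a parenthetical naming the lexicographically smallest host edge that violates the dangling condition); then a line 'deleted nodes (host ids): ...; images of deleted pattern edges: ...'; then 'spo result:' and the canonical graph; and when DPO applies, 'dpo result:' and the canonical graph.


dpo_applies: yes
deleted nodes (host ids): 15; images of deleted pattern edges: (15,4,at)
spo result:
nodes: 0:pl, 1:pl, 4:pl, 5:x1, 9:x2, 11:m, 12:m, 14:m, 17:m, 18:m
edges: (4,5,pre); (4,9,pre); (5,0,post); (9,0,post); (11,1,at); (12,0,at); (14,0,at); (17,4,at); (18,0,at)
dpo result:
nodes: 0:pl, 1:pl, 4:pl, 5:x1, 9:x2, 11:m, 12:m, 14:m, 17:m, 18:m
edges: (4,5,pre); (4,9,pre); (5,0,post); (9,0,post); (11,1,at); (12,0,at); (14,0,at); (17,4,at); (18,0,at)


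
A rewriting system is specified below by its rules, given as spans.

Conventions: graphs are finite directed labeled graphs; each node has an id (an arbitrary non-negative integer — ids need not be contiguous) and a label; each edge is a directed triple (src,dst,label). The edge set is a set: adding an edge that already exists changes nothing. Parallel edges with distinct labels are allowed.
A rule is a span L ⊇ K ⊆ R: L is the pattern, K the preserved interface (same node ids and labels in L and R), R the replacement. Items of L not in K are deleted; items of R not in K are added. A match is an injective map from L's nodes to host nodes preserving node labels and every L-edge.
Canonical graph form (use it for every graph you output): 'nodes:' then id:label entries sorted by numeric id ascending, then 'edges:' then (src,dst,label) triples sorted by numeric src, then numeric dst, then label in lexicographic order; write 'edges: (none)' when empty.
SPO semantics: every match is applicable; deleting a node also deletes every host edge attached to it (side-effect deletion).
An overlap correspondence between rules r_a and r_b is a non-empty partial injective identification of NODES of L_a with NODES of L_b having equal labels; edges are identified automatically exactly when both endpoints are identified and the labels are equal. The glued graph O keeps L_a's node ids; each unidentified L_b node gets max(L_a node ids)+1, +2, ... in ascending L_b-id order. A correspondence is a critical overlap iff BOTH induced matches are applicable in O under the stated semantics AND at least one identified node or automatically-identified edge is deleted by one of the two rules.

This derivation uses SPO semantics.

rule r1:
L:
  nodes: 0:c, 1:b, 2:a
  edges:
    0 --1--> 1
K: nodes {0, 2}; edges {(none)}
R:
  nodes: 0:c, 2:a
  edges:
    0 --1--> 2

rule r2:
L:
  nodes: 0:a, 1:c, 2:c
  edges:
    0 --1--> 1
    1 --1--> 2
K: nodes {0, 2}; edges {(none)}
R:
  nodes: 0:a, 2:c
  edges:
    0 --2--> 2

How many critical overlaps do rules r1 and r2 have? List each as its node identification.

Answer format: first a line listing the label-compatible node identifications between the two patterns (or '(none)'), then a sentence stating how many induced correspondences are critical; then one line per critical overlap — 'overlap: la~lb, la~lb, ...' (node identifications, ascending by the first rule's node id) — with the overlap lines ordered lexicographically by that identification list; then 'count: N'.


label-compatible node identifications between L(r1) and L(r2): 0~1, 0~2, 2~0
2 of the induced correspondences are critical overlaps of r1 and r2.
overlap: 0~1
overlap: 0~1, 2~0
count: 2


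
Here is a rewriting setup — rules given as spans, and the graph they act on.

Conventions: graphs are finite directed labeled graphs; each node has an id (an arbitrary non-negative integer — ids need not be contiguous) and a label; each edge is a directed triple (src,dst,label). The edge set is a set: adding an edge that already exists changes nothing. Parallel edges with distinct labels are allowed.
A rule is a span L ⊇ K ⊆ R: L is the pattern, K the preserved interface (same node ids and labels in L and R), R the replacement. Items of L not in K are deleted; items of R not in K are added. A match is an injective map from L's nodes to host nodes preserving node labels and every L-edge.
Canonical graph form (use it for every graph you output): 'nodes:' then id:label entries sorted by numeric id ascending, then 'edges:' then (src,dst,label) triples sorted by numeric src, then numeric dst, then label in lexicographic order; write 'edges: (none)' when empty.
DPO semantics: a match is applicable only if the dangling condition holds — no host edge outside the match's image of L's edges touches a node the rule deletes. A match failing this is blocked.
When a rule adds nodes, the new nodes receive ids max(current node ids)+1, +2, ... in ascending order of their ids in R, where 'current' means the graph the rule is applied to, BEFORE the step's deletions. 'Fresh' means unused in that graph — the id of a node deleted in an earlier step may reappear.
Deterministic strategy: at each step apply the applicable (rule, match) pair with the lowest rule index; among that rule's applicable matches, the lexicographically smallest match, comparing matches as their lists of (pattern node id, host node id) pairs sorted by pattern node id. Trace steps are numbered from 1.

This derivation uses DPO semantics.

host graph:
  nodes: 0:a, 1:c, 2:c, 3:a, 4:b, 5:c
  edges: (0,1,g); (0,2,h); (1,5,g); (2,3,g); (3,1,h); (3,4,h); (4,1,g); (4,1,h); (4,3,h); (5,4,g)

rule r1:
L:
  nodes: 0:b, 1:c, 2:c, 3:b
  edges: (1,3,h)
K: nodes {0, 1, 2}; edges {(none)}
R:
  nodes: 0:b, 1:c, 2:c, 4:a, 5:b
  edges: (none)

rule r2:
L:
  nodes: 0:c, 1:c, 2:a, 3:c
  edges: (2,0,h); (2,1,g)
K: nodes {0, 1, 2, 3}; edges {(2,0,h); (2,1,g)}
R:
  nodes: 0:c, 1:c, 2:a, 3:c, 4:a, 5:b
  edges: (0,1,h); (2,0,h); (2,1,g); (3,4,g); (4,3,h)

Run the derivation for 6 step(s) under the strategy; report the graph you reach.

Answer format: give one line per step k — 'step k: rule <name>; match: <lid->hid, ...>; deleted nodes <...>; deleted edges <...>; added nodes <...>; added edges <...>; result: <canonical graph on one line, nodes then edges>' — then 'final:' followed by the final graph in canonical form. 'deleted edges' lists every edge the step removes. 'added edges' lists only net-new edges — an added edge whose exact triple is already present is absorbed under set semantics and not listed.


step 1: rule r2; match: 0->2, 1->1, 2->0, 3->5; deleted nodes (none); deleted edges (none); added nodes 6, 7; added edges (2,1,h); (5,6,g); (6,5,h); result: nodes: 0:a, 1:c, 2:c, 3:a, 4:b, 5:c, 6:a, 7:b edges: (0,1,g); (0,2,h); (1,5,g); (2,1,h); (2,3,g); (3,1,h); (3,4,h); (4,1,g); (4,1,h); (4,3,h); (5,4,g); (5,6,g); (6,5,h)
step 2: rule r2; match: 0->2, 1->1, 2->0, 3->5; deleted nodes (none); deleted edges (none); added nodes 8, 9; added edges (5,8,g); (8,5,h); result: nodes: 0:a, 1:c, 2:c, 3:a, 4:b, 5:c, 6:a, 7:b, 8:a, 9:b edges: (0,1,g); (0,2,h); (1,5,g); (2,1,h); (2,3,g); (3,1,h); (3,4,h); (4,1,g); (4,1,h); (4,3,h); (5,4,g); (5,6,g); (5,8,g); (6,5,h); (8,5,h)
step 3: rule r2; match: 0->2, 1->1, 2->0, 3->5; deleted nodes (none); deleted edges (none); added nodes 10, 11; added edges (5,10,g); (10,5,h); result: nodes: 0:a, 1:c, 2:c, 3:a, 4:b, 5:c, 6:a, 7:b, 8:a, 9:b, 10:a, 11:b edges: (0,1,g); (0,2,h); (1,5,g); (2,1,h); (2,3,g); (3,1,h); (3,4,h); (4,1,g); (4,1,h); (4,3,h); (5,4,g); (5,6,g); (5,8,g); (5,10,g); (6,5,h); (8,5,h); (10,5,h)
step 4: rule r2; match: 0->2, 1->1, 2->0, 3->5; deleted nodes (none); deleted edges (none); added nodes 12, 13; added edges (5,12,g); (12,5,h); result: nodes: 0:a, 1:c, 2:c, 3:a, 4:b, 5:c, 6:a, 7:b, 8:a, 9:b, 10:a, 11:b, 12:a, 13:b edges: (0,1,g); (0,2,h); (1,5,g); (2,1,h); (2,3,g); (3,1,h); (3,4,h); (4,1,g); (4,1,h); (4,3,h); (5,4,g); (5,6,g); (5,8,g); (5,10,g); (5,12,g); (6,5,h); (8,5,h); (10,5,h); (12,5,h)
step 5: rule r2; match: 0->2, 1->1, 2->0, 3->5; deleted nodes (none); deleted edges (none); added nodes 14, 15; added edges (5,14,g); (14,5,h); result: nodes: 0:a, 1:c, 2:c, 3:a, 4:b, 5:c, 6:a, 7:b, 8:a, 9:b, 10:a, 11:b, 12:a, 13:b, 14:a, 15:b edges: (0,1,g); (0,2,h); (1,5,g); (2,1,h); (2,3,g); (3,1,h); (3,4,h); (4,1,g); (4,1,h); (4,3,h); (5,4,g); (5,6,g); (5,8,g); (5,10,g); (5,12,g); (5,14,g); (6,5,h); (8,5,h); (10,5,h); (12,5,h); (14,5,h)
step 6: rule r2; match: 0->2, 1->1, 2->0, 3->5; deleted nodes (none); deleted edges (none); added nodes 16, 17; added edges (5,16,g); (16,5,h); result: nodes: 0:a, 1:c, 2:c, 3:a, 4:b, 5:c, 6:a, 7:b, 8:a, 9:b, 10:a, 11:b, 12:a, 13:b, 14:a, 15:b, 16:a, 17:b edges: (0,1,g); (0,2,h); (1,5,g); (2,1,h); (2,3,g); (3,1,h); (3,4,h); (4,1,g); (4,1,h); (4,3,h); (5,4,g); (5,6,g); (5,8,g); (5,10,g); (5,12,g); (5,14,g); (5,16,g); (6,5,h); (8,5,h); (10,5,h); (12,5,h); (14,5,h); (16,5,h)
final:
nodes: 0:a, 1:c, 2:c, 3:a, 4:b, 5:c, 6:a, 7:b, 8:a, 9:b, 10:a, 11:b, 12:a, 13:b, 14:a, 15:b, 16:a, 17:b
edges: (0,1,g); (0,2,h); (1,5,g); (2,1,h); (2,3,g); (3,1,h); (3,4,h); (4,1,g); (4,1,h); (4,3,h); (5,4,g); (5,6,g); (5,8,g); (5,10,g); (5,12,g); (5,14,g); (5,16,g); (6,5,h); (8,5,h); (10,5,h); (12,5,h); (14,5,h); (16,5,h)


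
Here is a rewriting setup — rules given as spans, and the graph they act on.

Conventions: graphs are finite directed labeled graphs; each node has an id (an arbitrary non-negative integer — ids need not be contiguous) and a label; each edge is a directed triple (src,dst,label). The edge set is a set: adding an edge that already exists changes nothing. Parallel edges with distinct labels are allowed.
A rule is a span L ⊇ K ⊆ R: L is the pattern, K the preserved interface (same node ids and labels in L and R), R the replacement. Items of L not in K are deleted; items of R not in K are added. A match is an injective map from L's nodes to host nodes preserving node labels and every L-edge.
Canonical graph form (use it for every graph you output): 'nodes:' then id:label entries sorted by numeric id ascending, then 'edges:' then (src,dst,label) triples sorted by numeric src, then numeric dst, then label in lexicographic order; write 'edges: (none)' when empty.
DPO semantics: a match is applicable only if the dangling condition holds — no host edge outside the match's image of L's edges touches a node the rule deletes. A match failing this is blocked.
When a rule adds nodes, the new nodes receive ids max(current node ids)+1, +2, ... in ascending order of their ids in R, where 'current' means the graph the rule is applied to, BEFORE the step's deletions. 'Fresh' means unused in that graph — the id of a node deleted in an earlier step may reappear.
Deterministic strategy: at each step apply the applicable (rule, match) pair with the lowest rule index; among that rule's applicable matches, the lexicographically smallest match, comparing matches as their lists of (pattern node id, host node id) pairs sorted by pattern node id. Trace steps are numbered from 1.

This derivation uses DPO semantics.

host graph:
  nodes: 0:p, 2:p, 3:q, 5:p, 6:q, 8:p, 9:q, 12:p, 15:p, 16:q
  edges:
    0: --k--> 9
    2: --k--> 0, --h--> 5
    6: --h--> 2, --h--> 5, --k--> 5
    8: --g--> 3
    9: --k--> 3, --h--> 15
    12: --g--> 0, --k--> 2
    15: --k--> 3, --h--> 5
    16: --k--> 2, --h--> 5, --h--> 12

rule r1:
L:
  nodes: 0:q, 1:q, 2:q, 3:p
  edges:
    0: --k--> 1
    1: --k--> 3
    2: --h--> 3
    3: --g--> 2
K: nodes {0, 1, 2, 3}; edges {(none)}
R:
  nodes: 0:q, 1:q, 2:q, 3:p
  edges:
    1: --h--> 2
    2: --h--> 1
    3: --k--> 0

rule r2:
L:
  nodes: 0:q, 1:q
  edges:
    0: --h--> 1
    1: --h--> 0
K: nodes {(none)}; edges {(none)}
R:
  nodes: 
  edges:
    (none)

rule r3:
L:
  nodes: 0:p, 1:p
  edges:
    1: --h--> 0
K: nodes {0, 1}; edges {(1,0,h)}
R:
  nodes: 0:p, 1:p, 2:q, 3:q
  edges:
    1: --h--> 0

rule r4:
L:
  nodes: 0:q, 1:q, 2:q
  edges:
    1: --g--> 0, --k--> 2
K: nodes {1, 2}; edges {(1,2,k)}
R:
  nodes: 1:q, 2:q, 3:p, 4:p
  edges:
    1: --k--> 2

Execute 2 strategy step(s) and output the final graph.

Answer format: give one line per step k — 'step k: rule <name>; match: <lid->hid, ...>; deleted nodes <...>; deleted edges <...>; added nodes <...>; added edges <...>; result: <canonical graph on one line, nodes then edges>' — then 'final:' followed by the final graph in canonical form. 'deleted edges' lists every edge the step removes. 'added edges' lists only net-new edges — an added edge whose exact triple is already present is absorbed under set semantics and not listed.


step 1: rule r3; match: 0->5, 1->2; deleted nodes (none); deleted edges (none); added nodes 17, 18; added edges (none); result: nodes: 0:p, 2:p, 3:q, 5:p, 6:q, 8:p, 9:q, 12:p, 15:p, 16:q, 17:q, 18:q edges: (0,9,k); (2,0,k); (2,5,h); (6,2,h); (6,5,h); (6,5,k); (8,3,g); (9,3,k); (9,15,h); (12,0,g); (12,2,k); (15,3,k); (15,5,h); (16,2,k); (16,5,h); (16,12,h)
step 2: rule r3; match: 0->5, 1->2; deleted nodes (none); deleted edges (none); added nodes 19, 20; added edges (none); result: nodes: 0:p, 2:p, 3:q, 5:p, 6:q, 8:p, 9:q, 12:p, 15:p, 16:q, 17:q, 18:q, 19:q, 20:q edges: (0,9,k); (2,0,k); (2,5,h); (6,2,h); (6,5,h); (6,5,k); (8,3,g); (9,3,k); (9,15,h); (12,0,g); (12,2,k); (15,3,k); (15,5,h); (16,2,k); (16,5,h); (16,12,h)
final:
nodes: 0:p, 2:p, 3:q, 5:p, 6:q, 8:p, 9:q, 12:p, 15:p, 16:q, 17:q, 18:q, 19:q, 20:q
edges: (0,9,k); (2,0,k); (2,5,h); (6,2,h); (6,5,h); (6,5,k); (8,3,g); (9,3,k); (9,15,h); (12,0,g); (12,2,k); (15,3,k); (15,5,h); (16,2,k); (16,5,h); (16,12,h)


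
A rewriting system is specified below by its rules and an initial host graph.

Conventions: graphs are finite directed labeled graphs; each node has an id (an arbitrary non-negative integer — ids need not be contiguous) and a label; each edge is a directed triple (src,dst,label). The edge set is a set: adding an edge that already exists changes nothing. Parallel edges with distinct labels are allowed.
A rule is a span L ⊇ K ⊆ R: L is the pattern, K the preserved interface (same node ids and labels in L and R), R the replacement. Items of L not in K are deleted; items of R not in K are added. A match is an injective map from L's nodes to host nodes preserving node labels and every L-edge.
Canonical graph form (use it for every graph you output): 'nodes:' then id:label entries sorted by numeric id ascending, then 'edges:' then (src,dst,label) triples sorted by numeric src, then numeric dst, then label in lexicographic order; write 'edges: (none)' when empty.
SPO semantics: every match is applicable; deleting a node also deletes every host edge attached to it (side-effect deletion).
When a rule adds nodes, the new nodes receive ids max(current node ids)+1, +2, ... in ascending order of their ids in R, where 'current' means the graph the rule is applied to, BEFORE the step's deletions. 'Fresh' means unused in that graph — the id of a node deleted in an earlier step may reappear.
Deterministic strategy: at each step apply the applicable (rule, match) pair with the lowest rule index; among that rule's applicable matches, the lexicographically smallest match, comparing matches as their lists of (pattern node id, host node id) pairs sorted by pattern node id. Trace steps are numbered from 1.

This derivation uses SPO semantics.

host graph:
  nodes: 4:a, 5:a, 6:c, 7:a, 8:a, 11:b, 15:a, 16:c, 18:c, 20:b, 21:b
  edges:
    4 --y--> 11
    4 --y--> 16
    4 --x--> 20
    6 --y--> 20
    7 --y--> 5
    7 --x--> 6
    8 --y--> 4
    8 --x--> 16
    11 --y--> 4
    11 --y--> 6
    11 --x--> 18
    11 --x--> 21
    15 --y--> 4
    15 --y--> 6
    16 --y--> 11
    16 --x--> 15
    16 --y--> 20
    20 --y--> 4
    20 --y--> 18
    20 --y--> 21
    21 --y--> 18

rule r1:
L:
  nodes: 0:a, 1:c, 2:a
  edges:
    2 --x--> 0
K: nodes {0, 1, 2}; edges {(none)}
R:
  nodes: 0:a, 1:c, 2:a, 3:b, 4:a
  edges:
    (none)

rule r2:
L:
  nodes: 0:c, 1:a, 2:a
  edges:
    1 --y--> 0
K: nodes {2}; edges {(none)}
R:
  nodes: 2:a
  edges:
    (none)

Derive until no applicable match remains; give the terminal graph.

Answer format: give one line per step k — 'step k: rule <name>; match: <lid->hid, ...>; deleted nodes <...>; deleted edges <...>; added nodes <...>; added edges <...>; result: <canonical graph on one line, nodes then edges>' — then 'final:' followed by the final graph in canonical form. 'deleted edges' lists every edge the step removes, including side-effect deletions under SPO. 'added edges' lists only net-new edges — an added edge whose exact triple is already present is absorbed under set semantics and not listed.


step 1: rule r2; match: 0->6, 1->15, 2->4; deleted nodes 6, 15; deleted edges (6,20,y); (7,6,x); (11,6,y); (15,4,y); (15,6,y); (16,15,x); added nodes (none); added edges (none); result: nodes: 4:a, 5:a, 7:a, 8:a, 11:b, 16:c, 18:c, 20:b, 21:b edges: (4,11,y); (4,16,y); (4,20,x); (7,5,y); (8,4,y); (8,16,x); (11,4,y); (11,18,x); (11,21,x); (16,11,y); (16,20,y); (20,4,y); (20,18,y); (20,21,y); (21,18,y)
step 2: rule r2; match: 0->16, 1->4, 2->5; deleted nodes 4, 16; deleted edges (4,11,y); (4,16,y); (4,20,x); (8,4,y); (8,16,x); (11,4,y); (16,11,y); (16,20,y); (20,4,y); added nodes (none); added edges (none); result: nodes: 5:a, 7:a, 8:a, 11:b, 18:c, 20:b, 21:b edges: (7,5,y); (11,18,x); (11,21,x); (20,18,y); (20,21,y); (21,18,y)
final:
nodes: 5:a, 7:a, 8:a, 11:b, 18:c, 20:b, 21:b
edges: (7,5,y); (11,18,x); (11,21,x); (20,18,y); (20,21,y); (21,18,y)


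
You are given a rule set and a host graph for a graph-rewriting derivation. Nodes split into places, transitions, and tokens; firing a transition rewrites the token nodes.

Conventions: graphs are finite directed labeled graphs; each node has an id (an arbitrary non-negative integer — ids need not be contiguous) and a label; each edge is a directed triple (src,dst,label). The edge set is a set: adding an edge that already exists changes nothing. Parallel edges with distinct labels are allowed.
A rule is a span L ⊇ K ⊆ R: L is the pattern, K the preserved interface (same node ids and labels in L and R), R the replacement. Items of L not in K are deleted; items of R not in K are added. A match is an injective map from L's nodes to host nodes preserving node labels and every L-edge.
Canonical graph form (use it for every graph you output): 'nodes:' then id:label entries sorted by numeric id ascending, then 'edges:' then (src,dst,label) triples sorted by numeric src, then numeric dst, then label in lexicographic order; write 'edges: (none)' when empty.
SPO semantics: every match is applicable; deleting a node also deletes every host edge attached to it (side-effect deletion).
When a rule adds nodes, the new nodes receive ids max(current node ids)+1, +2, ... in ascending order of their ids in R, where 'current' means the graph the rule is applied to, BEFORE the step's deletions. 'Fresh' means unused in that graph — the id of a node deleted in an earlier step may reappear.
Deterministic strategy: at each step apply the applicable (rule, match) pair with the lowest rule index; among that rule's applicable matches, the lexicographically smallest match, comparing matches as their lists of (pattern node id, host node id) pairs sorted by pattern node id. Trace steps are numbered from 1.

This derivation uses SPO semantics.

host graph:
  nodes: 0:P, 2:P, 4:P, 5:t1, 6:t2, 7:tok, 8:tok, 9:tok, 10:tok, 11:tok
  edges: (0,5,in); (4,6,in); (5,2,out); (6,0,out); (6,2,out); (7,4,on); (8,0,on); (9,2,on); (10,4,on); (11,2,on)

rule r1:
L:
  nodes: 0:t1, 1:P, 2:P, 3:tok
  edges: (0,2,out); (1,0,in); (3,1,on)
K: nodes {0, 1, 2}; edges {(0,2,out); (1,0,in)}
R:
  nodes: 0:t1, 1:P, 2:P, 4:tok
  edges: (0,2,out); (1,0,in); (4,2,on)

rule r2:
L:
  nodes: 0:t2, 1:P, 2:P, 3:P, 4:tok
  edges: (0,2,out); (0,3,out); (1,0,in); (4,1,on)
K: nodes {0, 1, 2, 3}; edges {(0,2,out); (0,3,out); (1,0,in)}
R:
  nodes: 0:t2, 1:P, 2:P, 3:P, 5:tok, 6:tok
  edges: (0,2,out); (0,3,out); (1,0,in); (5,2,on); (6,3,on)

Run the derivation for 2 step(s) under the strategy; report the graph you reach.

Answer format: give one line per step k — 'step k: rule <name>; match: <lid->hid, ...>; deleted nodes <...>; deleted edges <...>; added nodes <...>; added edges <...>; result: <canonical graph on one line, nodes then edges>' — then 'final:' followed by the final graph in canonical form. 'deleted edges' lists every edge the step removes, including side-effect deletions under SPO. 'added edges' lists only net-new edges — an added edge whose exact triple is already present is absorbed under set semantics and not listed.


step 1: rule r1; match: 0->5, 1->0, 2->2, 3->8; deleted nodes 8; deleted edges (8,0,on); added nodes 12; added edges (12,2,on); result: nodes: 0:P, 2:P, 4:P, 5:t1, 6:t2, 7:tok, 9:tok, 10:tok, 11:tok, 12:tok edges: (0,5,in); (4,6,in); (5,2,out); (6,0,out); (6,2,out); (7,4,on); (9,2,on); (10,4,on); (11,2,on); (12,2,on)
step 2: rule r2; match: 0->6, 1->4, 2->0, 3->2, 4->7; deleted nodes 7; deleted edges (7,4,on); added nodes 13, 14; added edges (13,0,on); (14,2,on); result: nodes: 0:P, 2:P, 4:P, 5:t1, 6:t2, 9:tok, 10:tok, 11:tok, 12:tok, 13:tok, 14:tok edges: (0,5,in); (4,6,in); (5,2,out); (6,0,out); (6,2,out); (9,2,on); (10,4,on); (11,2,on); (12,2,on); (13,0,on); (14,2,on)
final:
nodes: 0:P, 2:P, 4:P, 5:t1, 6:t2, 9:tok, 10:tok, 11:tok, 12:tok, 13:tok, 14:tok
edges: (0,5,in); (4,6,in); (5,2,out); (6,0,out); (6,2,out); (9,2,on); (10,4,on); (11,2,on); (12,2,on); (13,0,on); (14,2,on)


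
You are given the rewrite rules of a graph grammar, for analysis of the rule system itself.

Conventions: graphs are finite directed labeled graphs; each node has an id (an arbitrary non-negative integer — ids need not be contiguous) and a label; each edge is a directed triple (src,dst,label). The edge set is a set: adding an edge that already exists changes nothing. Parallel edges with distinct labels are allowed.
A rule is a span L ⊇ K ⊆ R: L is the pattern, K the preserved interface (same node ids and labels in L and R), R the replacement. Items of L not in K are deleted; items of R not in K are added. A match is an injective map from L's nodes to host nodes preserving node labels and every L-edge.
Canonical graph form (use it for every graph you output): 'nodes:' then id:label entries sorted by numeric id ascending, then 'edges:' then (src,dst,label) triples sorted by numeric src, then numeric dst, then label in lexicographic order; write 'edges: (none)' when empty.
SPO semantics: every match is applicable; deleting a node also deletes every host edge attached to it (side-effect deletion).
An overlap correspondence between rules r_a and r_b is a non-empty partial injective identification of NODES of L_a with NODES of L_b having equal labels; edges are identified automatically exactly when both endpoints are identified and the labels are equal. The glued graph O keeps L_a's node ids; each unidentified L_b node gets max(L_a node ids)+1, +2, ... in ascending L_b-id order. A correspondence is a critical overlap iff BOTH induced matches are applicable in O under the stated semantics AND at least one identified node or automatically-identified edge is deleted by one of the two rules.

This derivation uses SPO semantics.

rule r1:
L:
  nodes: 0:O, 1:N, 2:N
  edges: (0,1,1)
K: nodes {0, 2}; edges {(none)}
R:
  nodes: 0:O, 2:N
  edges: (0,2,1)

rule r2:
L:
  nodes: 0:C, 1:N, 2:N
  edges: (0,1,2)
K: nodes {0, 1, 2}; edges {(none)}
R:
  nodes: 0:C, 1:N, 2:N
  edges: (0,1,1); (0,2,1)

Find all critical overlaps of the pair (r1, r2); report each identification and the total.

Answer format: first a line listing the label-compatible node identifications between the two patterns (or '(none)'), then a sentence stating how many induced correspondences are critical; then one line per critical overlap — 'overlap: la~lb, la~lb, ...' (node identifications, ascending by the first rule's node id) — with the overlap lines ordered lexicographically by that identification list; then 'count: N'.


label-compatible node identifications between L(r1) and L(r2): 1~1, 1~2, 2~1, 2~2
4 of the induced correspondences are critical overlaps of r1 and r2.
overlap: 1~1
overlap: 1~1, 2~2
overlap: 1~2
overlap: 1~2, 2~1
count: 4


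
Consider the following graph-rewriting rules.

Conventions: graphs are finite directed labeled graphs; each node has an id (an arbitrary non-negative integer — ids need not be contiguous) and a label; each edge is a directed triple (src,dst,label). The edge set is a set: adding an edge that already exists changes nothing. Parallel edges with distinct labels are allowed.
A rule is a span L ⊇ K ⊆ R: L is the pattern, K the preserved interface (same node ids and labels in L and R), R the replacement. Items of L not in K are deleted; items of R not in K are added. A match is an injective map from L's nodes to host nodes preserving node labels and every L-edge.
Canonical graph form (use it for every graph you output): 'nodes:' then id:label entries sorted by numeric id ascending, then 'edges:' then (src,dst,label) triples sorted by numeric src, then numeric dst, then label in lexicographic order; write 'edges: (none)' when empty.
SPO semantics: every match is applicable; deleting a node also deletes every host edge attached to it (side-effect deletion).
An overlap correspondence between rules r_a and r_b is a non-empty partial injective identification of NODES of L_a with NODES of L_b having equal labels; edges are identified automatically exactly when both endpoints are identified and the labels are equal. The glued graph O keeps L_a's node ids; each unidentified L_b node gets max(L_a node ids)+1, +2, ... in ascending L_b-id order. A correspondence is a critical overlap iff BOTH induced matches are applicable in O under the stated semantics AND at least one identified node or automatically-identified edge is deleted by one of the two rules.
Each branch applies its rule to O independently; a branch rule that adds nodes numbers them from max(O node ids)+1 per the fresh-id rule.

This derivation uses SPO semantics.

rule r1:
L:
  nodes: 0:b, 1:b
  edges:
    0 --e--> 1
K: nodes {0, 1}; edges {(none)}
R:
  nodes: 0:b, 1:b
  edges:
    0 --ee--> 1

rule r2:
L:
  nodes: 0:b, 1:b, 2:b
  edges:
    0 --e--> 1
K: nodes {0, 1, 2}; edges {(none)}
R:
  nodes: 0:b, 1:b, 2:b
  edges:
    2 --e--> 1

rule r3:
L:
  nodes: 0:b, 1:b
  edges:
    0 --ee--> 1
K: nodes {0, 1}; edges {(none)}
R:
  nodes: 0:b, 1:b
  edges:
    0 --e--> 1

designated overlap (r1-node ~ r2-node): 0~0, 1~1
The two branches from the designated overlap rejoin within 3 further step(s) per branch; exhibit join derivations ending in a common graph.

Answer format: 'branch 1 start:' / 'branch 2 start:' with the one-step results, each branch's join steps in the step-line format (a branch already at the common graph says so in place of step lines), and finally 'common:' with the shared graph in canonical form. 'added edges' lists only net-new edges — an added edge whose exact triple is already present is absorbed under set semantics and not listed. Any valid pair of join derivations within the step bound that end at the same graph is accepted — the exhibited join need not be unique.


branch 1 start:
nodes: 0:b, 1:b, 2:b
edges: (0,1,ee)
branch 2 start:
nodes: 0:b, 1:b, 2:b
edges: (2,1,e)
branch 1 step 1: rule r3; match: 0->0, 1->1; deleted nodes (none); deleted edges (0,1,ee); added nodes (none); added edges (0,1,e); result: nodes: 0:b, 1:b, 2:b edges: (0,1,e)
branch 2 step 1: rule r2; match: 0->2, 1->1, 2->0; deleted nodes (none); deleted edges (2,1,e); added nodes (none); added edges (0,1,e); result: nodes: 0:b, 1:b, 2:b edges: (0,1,e)
common:
nodes: 0:b, 1:b, 2:b
edges: (0,1,e)


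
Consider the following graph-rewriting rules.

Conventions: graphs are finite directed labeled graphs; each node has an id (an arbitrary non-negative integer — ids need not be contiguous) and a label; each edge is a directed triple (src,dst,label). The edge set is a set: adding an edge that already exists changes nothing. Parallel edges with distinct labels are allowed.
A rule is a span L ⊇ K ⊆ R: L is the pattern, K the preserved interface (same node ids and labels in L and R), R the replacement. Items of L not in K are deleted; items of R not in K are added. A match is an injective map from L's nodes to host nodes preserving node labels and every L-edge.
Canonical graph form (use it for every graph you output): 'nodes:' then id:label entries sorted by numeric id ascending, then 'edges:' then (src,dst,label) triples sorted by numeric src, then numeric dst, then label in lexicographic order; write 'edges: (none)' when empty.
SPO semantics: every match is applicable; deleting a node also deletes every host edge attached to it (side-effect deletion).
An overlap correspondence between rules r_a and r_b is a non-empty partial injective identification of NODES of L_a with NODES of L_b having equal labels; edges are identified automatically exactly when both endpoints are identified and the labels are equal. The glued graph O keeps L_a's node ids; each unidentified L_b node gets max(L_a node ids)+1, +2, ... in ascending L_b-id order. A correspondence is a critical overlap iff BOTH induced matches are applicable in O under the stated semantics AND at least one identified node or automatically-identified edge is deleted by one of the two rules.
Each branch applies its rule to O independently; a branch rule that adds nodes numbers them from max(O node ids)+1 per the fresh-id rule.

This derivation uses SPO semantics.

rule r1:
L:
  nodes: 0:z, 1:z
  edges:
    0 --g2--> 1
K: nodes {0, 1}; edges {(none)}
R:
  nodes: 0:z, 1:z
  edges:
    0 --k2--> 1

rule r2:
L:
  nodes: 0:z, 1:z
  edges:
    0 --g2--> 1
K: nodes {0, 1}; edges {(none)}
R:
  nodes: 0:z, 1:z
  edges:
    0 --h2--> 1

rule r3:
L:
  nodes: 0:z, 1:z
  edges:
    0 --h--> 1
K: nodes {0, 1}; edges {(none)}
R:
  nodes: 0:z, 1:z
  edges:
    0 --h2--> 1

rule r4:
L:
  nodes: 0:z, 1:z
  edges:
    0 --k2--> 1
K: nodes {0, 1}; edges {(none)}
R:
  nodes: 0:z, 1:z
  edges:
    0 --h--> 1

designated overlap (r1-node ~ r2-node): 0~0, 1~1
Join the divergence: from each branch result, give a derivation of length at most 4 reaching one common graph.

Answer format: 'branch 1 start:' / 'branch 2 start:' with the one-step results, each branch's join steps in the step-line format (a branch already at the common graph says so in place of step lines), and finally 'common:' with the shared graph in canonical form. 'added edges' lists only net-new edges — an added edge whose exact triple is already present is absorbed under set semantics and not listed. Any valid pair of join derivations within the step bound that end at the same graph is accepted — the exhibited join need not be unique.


branch 1 start:
nodes: 0:z, 1:z
edges: (0,1,k2)
branch 2 start:
nodes: 0:z, 1:z
edges: (0,1,h2)
branch 1 step 1: rule r4; match: 0->0, 1->1; deleted nodes (none); deleted edges (0,1,k2); added nodes (none); added edges (0,1,h); result: nodes: 0:z, 1:z edges: (0,1,h)
branch 1 step 2: rule r3; match: 0->0, 1->1; deleted nodes (none); deleted edges (0,1,h); added nodes (none); added edges (0,1,h2); result: nodes: 0:z, 1:z edges: (0,1,h2)
branch 2: already at the common graph (0 steps)
common:
nodes: 0:z, 1:z
edges: (0,1,h2)


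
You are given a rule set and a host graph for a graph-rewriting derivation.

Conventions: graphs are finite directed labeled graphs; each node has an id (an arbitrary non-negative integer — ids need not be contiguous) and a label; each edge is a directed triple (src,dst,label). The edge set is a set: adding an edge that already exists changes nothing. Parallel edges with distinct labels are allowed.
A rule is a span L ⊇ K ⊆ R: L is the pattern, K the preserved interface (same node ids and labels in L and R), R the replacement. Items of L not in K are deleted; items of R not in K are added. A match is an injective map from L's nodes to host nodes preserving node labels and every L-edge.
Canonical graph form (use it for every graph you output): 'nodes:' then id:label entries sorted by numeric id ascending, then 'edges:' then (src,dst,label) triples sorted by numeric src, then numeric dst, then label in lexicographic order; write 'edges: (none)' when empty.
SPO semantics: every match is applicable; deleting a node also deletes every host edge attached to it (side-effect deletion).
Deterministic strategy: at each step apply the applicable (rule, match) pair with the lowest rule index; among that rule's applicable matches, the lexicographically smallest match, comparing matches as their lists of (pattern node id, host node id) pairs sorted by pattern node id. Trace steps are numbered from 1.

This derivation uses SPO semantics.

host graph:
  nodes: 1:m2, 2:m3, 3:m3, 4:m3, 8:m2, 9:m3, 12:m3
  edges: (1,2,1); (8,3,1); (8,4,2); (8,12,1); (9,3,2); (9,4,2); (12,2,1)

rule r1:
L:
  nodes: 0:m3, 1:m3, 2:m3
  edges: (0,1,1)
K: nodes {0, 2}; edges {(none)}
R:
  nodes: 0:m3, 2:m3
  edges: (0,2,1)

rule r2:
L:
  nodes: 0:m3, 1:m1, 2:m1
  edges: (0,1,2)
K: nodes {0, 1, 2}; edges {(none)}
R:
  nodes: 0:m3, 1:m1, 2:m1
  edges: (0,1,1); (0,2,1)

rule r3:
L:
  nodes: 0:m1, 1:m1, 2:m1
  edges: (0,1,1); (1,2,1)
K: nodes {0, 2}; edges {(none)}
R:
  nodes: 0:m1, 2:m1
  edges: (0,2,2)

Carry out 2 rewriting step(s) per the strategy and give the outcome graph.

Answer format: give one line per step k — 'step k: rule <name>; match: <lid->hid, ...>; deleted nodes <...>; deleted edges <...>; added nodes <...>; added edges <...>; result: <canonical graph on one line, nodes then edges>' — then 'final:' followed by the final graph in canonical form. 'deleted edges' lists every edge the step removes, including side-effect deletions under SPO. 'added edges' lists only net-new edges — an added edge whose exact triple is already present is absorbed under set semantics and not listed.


step 1: rule r1; match: 0->12, 1->2, 2->3; deleted nodes 2; deleted edges (1,2,1); (12,2,1); added nodes (none); added edges (12,3,1); result: nodes: 1:m2, 3:m3, 4:m3, 8:m2, 9:m3, 12:m3 edges: (8,3,1); (8,4,2); (8,12,1); (9,3,2); (9,4,2); (12,3,1)
step 2: rule r1; match: 0->12, 1->3, 2->4; deleted nodes 3; deleted edges (8,3,1); (9,3,2); (12,3,1); added nodes (none); added edges (12,4,1); result: nodes: 1:m2, 4:m3, 8:m2, 9:m3, 12:m3 edges: (8,4,2); (8,12,1); (9,4,2); (12,4,1)
final:
nodes: 1:m2, 4:m3, 8:m2, 9:m3, 12:m3
edges: (8,4,2); (8,12,1); (9,4,2); (12,4,1)
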